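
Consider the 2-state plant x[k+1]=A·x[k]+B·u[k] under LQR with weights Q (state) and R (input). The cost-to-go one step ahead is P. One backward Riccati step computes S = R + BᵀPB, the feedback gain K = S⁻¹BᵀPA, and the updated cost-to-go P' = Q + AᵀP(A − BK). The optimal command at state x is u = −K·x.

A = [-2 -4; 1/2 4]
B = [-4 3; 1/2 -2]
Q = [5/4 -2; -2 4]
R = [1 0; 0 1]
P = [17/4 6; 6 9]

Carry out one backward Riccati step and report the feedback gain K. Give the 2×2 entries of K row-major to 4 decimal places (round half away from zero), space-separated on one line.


0.3792 -0.5569 -0.1115 -1.4371

BᵀP = [-14.0000 -19.5000; 0.7500 0.0000]
S = R + BᵀPB = [1 0; 0 1] + [46.2500 -3.0000; -3.0000 2.2500] = [47.2500 -3.0000; -3.0000 3.2500]
BᵀPA = [18.2500 -22.0000; -1.5000 -3.0000]
K = S⁻¹·BᵀPA = [0.3792 -0.5569; -0.1115 -1.4371]
A−BK = [-0.1487 -1.9161; 0.0873 1.4042]
AᵀP(A−BK) = [0.1630 0.0069; 0.0069 3.4380]
P' = Q + AᵀP(A−BK) = [1.4130 -1.9931; -1.9931 7.4380]
tr(P') = 8.8510


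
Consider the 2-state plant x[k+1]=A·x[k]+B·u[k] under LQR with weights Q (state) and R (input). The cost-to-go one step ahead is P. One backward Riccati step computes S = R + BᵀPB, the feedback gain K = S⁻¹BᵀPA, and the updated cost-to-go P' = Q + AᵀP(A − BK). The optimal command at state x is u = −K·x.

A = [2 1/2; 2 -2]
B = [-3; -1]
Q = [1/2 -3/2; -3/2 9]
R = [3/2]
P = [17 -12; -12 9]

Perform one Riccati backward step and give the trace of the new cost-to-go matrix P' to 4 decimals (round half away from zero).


BᵀP = [-39.0000 27.0000]
S = R + BᵀPB = [3/2] + [90.0000] = [91.5000]
BᵀPA = [-24.0000 -73.5000]
K = S⁻¹·BᵀPA = [-0.2623 -0.8033]
A−BK = [1.2131 -1.9098; 1.7377 -2.8033]
AᵀP(A−BK) = [1.7049 -2.2787; -2.2787 5.2090]
P' = Q + AᵀP(A−BK) = [2.2049 -3.7787; -3.7787 14.2090]
tr(P') = 16.4139

16.4139


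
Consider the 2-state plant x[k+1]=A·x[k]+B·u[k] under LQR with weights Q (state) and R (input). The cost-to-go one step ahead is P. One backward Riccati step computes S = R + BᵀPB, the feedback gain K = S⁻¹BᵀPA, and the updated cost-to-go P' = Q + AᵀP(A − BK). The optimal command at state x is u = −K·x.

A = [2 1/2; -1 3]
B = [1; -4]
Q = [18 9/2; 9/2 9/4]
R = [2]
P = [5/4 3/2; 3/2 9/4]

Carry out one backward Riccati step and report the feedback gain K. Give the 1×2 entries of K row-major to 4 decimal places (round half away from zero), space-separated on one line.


-0.0734 -0.9128

BᵀP = [-4.7500 -7.5000]
S = R + BᵀPB = [2] + [25.2500] = [27.2500]
BᵀPA = [-2.0000 -24.8750]
K = S⁻¹·BᵀPA = [-0.0734 -0.9128]
A−BK = [2.0734 1.4128; -1.2936 -0.6514]
AᵀP(A−BK) = [1.1032 0.9243; 0.9243 2.3555]
P' = Q + AᵀP(A−BK) = [19.1032 5.4243; 5.4243 4.6055]
tr(P') = 23.7087


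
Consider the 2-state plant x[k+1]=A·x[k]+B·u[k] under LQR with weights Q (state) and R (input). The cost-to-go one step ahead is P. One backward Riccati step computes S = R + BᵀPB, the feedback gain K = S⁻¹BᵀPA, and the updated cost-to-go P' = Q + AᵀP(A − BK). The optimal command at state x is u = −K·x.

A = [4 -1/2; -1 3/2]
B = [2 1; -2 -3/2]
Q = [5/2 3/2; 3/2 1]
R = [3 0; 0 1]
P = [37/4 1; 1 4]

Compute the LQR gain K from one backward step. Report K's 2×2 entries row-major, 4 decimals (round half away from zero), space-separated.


BᵀP = [16.5000 -6.0000; 7.7500 -5.0000]
S = R + BᵀPB = [3 0; 0 1] + [45.0000 25.5000; 25.5000 15.2500] = [48.0000 25.5000; 25.5000 16.2500]
BᵀPA = [72.0000 -17.2500; 36.0000 -11.3750]
K = S⁻¹·BᵀPA = [1.9422 0.0751; -0.8324 -0.8179]
A−BK = [0.9480 0.1676; 1.6358 0.4234]
AᵀP(A−BK) = [34.1272 6.0347; 6.0347 1.8049]
P' = Q + AᵀP(A−BK) = [36.6272 7.5347; 7.5347 2.8049]
tr(P') = 39.4321

1.9422 0.0751 -0.8324 -0.8179


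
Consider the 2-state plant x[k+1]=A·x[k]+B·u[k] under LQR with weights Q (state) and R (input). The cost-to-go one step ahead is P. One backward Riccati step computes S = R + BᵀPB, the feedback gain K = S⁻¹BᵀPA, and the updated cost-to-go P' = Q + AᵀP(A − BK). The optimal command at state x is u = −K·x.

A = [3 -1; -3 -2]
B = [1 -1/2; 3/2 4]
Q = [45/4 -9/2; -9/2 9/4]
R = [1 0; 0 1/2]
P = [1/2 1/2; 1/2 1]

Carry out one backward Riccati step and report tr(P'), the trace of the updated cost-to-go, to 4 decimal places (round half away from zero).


BᵀP = [1.2500 2.0000; 1.7500 3.7500]
S = R + BᵀPB = [1 0; 0 1/2] + [4.2500 7.3750; 7.3750 14.1250] = [5.2500 7.3750; 7.3750 14.6250]
BᵀPA = [-2.2500 -5.2500; -6.0000 -9.2500]
K = S⁻¹·BᵀPA = [0.5066 -0.3824; -0.6657 -0.4396]
A−BK = [2.1605 -0.8374; -1.0970 0.3322]
AᵀP(A−BK) = [1.6455 -0.4983; -0.4983 0.4257]
P' = Q + AᵀP(A−BK) = [12.8955 -4.9983; -4.9983 2.6757]
tr(P') = 15.5712

15.5712


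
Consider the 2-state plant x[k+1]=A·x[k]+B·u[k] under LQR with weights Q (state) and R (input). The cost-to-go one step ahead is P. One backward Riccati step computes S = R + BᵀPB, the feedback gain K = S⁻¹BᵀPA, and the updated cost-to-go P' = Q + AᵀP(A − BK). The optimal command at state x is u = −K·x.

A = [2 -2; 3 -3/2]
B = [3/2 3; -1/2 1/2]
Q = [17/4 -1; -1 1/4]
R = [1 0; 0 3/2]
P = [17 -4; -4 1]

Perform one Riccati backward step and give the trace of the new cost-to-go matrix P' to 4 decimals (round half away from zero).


BᵀP = [27.5000 -6.5000; 49.0000 -11.5000]
S = R + BᵀPB = [1 0; 0 3/2] + [44.5000 79.2500; 79.2500 141.2500] = [45.5000 79.2500; 79.2500 142.7500]
BᵀPA = [35.5000 -45.2500; 63.5000 -80.7500]
K = S⁻¹·BᵀPA = [0.1643 -0.2796; 0.3536 -0.4104]
A−BK = [0.6927 -0.3493; 2.9053 -1.4346]
AᵀP(A−BK) = [0.7125 -0.5106; -0.5106 0.4543]
P' = Q + AᵀP(A−BK) = [4.9625 -1.5106; -1.5106 0.7043]
tr(P') = 5.6668

5.6668


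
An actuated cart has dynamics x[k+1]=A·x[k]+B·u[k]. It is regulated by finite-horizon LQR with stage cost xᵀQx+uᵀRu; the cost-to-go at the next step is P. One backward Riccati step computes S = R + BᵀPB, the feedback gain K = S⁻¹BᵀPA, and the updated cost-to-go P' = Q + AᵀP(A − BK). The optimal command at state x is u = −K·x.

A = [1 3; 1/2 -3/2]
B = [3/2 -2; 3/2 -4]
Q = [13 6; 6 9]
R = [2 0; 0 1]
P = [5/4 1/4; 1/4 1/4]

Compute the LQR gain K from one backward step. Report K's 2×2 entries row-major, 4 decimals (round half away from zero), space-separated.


0.1403 0.4856 -0.2284 -0.3291

BᵀP = [2.2500 0.7500; -3.5000 -1.5000]
S = R + BᵀPB = [2 0; 0 1] + [4.5000 -7.5000; -7.5000 13.0000] = [6.5000 -7.5000; -7.5000 14.0000]
BᵀPA = [2.6250 5.6250; -4.2500 -8.2500]
K = S⁻¹·BᵀPA = [0.1403 0.4856; -0.2284 -0.3291]
A−BK = [0.3327 1.6133; -0.6241 -3.5450]
AᵀP(A−BK) = [0.2235 0.8889; 0.8889 4.1156]
P' = Q + AᵀP(A−BK) = [13.2235 6.8889; 6.8889 13.1156]
tr(P') = 26.3390


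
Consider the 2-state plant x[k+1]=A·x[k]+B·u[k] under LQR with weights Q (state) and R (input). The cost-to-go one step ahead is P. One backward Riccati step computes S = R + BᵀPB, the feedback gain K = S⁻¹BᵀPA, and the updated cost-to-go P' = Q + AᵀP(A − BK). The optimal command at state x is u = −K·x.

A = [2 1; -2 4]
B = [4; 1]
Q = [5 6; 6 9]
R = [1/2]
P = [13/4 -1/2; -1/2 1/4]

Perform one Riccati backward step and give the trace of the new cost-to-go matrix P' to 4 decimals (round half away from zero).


17.9679

BᵀP = [12.5000 -1.7500]
S = R + BᵀPB = [1/2] + [48.2500] = [48.7500]
BᵀPA = [28.5000 5.5000]
K = S⁻¹·BᵀPA = [0.5846 0.1128]
A−BK = [-0.3385 0.5487; -2.5846 3.8872]
AᵀP(A−BK) = [1.3385 -1.7154; -1.7154 2.6295]
P' = Q + AᵀP(A−BK) = [6.3385 4.2846; 4.2846 11.6295]
tr(P') = 17.9679


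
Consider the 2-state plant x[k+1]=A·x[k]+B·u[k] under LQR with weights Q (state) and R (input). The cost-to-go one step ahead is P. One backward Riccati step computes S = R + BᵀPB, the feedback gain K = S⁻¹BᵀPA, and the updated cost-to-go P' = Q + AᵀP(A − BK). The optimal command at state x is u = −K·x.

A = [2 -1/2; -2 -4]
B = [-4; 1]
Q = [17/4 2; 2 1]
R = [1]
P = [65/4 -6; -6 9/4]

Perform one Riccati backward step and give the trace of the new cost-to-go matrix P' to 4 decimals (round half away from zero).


6.2507

BᵀP = [-71.0000 26.2500]
S = R + BᵀPB = [1] + [310.2500] = [311.2500]
BᵀPA = [-194.5000 -69.5000]
K = S⁻¹·BᵀPA = [-0.6249 -0.2233]
A−BK = [-0.4996 -1.3932; -1.3751 -3.7767]
AᵀP(A−BK) = [0.4570 0.3195; 0.3195 0.5436]
P' = Q + AᵀP(A−BK) = [4.7070 2.3195; 2.3195 1.5436]
tr(P') = 6.2507


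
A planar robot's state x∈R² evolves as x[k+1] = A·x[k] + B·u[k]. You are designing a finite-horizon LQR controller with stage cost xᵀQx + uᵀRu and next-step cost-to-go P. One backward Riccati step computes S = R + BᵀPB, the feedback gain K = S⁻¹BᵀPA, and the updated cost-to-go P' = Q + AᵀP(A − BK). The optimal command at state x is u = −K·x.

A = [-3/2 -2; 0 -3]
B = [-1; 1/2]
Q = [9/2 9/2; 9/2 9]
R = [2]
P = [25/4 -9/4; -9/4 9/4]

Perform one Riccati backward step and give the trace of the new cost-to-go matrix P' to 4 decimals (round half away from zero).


32.8164

BᵀP = [-7.3750 3.3750]
S = R + BᵀPB = [2] + [9.0625] = [11.0625]
BᵀPA = [11.0625 4.6250]
K = S⁻¹·BᵀPA = [1.0000 0.4181]
A−BK = [-0.5000 -1.5819; -0.5000 -3.2090]
AᵀP(A−BK) = [3.0000 4.0000; 4.0000 16.3164]
P' = Q + AᵀP(A−BK) = [7.5000 8.5000; 8.5000 25.3164]
tr(P') = 32.8164


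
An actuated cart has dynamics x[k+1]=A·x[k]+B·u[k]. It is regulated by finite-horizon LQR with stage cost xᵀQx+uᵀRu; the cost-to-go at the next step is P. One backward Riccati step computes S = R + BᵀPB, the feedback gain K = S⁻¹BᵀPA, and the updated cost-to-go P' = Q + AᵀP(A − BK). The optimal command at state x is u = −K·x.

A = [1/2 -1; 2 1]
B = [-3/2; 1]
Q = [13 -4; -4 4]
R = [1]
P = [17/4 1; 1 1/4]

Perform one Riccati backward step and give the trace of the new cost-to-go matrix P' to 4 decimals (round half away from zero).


BᵀP = [-5.3750 -1.2500]
S = R + BᵀPB = [1] + [6.8125] = [7.8125]
BᵀPA = [-5.1875 4.1250]
K = S⁻¹·BᵀPA = [-0.6640 0.5280]
A−BK = [-0.4960 -0.2080; 2.6640 0.4720]
AᵀP(A−BK) = [0.6180 -0.3860; -0.3860 0.3220]
P' = Q + AᵀP(A−BK) = [13.6180 -4.3860; -4.3860 4.3220]
tr(P') = 17.9400

17.9400


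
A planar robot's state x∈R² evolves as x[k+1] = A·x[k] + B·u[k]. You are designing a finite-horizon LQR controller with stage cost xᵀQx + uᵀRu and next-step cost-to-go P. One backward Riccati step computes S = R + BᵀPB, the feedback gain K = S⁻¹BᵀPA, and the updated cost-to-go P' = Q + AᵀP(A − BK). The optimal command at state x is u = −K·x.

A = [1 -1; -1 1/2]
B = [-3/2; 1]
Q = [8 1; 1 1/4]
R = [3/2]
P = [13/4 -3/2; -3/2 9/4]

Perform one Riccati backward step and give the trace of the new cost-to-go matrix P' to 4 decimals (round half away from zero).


9.6830

BᵀP = [-6.3750 4.5000]
S = R + BᵀPB = [3/2] + [14.0625] = [15.5625]
BᵀPA = [-10.8750 8.6250]
K = S⁻¹·BᵀPA = [-0.6988 0.5542]
A−BK = [-0.0482 -0.1687; -0.3012 -0.0542]
AᵀP(A−BK) = [0.9006 -0.5979; -0.5979 0.5324]
P' = Q + AᵀP(A−BK) = [8.9006 0.4021; 0.4021 0.7824]
tr(P') = 9.6830


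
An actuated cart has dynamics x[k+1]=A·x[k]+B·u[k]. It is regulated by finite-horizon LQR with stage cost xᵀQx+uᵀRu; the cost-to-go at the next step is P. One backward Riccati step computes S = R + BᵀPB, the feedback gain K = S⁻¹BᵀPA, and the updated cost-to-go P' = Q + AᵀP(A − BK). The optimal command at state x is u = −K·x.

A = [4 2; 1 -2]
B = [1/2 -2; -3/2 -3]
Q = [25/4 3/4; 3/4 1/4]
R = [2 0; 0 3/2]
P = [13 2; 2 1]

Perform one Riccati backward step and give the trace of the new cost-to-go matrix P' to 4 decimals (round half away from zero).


20.4815

BᵀP = [3.5000 -0.5000; -32.0000 -7.0000]
S = R + BᵀPB = [2 0; 0 3/2] + [2.5000 -5.5000; -5.5000 85.0000] = [4.5000 -5.5000; -5.5000 86.5000]
BᵀPA = [13.5000 8.0000; -135.0000 -50.0000]
K = S⁻¹·BᵀPA = [1.1845 1.1616; -1.4854 -0.5042]
A−BK = [0.4370 0.4109; -1.6793 -1.7702]
AᵀP(A−BK) = [8.4829 6.2549; 6.2549 5.4986]
P' = Q + AᵀP(A−BK) = [14.7329 7.0049; 7.0049 5.7486]
tr(P') = 20.4815


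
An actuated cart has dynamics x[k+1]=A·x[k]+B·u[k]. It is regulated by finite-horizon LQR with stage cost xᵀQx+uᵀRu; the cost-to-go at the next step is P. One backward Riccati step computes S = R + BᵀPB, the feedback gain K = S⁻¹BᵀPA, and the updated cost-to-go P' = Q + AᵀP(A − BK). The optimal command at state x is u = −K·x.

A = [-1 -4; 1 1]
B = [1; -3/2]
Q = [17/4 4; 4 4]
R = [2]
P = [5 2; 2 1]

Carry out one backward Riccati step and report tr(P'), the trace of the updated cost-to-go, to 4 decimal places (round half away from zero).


BᵀP = [2.0000 0.5000]
S = R + BᵀPB = [2] + [1.2500] = [3.2500]
BᵀPA = [-1.5000 -7.5000]
K = S⁻¹·BᵀPA = [-0.4615 -2.3077]
A−BK = [-0.5385 -1.6923; 0.3077 -2.4615]
AᵀP(A−BK) = [1.3077 7.5385; 7.5385 47.6923]
P' = Q + AᵀP(A−BK) = [5.5577 11.5385; 11.5385 51.6923]
tr(P') = 57.2500

57.2500


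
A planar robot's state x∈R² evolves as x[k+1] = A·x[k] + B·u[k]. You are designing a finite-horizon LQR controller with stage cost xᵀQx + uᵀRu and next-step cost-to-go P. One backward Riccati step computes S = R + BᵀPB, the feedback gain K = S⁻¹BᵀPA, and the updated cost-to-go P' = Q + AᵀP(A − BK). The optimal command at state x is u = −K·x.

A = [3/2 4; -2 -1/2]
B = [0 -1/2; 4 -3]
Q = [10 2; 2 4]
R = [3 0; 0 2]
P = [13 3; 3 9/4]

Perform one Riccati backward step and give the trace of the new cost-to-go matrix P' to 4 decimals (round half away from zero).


107.8825

BᵀP = [12.0000 9.0000; -15.5000 -8.2500]
S = R + BᵀPB = [3 0; 0 2] + [36.0000 -33.0000; -33.0000 32.5000] = [39.0000 -33.0000; -33.0000 34.5000]
BᵀPA = [0.0000 43.5000; -6.7500 -57.8750]
K = S⁻¹·BᵀPA = [-0.8684 -1.5950; -1.0263 -3.2032]
A−BK = [0.9868 2.3984; -1.6053 -3.7295]
AᵀP(A−BK) = [13.3224 32.3783; 32.3783 80.5601]
P' = Q + AᵀP(A−BK) = [23.3224 34.3783; 34.3783 84.5601]
tr(P') = 107.8825


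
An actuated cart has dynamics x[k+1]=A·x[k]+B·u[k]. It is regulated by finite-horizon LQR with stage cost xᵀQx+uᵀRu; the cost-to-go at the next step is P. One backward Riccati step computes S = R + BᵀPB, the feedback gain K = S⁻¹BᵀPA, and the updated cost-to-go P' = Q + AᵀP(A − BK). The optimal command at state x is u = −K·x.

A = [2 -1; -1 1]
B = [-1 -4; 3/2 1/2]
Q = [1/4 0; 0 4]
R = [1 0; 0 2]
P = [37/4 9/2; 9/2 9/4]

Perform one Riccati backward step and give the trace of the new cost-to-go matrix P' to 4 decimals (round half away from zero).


BᵀP = [-2.5000 -1.1250; -34.7500 -16.8750]
S = R + BᵀPB = [1 0; 0 2] + [0.8125 9.4375; 9.4375 130.5625] = [1.8125 9.4375; 9.4375 132.5625]
BᵀPA = [-3.8750 1.3750; -52.6250 17.8750]
K = S⁻¹·BᵀPA = [-0.1126 0.0898; -0.3890 0.1284]
A−BK = [0.3315 -0.3964; -0.6366 0.8011]
AᵀP(A−BK) = [0.3443 -0.1424; -0.1424 0.0805]
P' = Q + AᵀP(A−BK) = [0.5943 -0.1424; -0.1424 4.0805]
tr(P') = 4.6748

4.6748


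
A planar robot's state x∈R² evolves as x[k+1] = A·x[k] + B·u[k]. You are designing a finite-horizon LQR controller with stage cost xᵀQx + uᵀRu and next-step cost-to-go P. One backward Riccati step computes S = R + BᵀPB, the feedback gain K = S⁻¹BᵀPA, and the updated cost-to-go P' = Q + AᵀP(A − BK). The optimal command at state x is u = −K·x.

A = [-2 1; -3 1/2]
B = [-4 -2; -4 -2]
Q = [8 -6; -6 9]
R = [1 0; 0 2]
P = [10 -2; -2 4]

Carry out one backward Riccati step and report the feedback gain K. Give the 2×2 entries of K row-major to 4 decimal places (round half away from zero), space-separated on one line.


0.4862 -0.1989 0.1215 -0.0497

BᵀP = [-32.0000 -8.0000; -16.0000 -4.0000]
S = R + BᵀPB = [1 0; 0 2] + [160.0000 80.0000; 80.0000 40.0000] = [161.0000 80.0000; 80.0000 42.0000]
BᵀPA = [88.0000 -36.0000; 44.0000 -18.0000]
K = S⁻¹·BᵀPA = [0.4862 -0.1989; 0.1215 -0.0497]
A−BK = [0.1878 0.1050; -0.8122 -0.3950]
AᵀP(A−BK) = [3.8674 1.6906; 1.6906 0.9448]
P' = Q + AᵀP(A−BK) = [11.8674 -4.3094; -4.3094 9.9448]
tr(P') = 21.8122


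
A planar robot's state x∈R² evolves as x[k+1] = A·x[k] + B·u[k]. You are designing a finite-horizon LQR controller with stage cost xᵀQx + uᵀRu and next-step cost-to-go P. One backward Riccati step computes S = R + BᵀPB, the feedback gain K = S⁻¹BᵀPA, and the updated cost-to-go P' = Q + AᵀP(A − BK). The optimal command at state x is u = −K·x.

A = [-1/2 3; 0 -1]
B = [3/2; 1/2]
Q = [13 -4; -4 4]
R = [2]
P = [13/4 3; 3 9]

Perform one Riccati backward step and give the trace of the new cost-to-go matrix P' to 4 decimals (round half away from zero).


BᵀP = [6.3750 9.0000]
S = R + BᵀPB = [2] + [14.0625] = [16.0625]
BᵀPA = [-3.1875 10.1250]
K = S⁻¹·BᵀPA = [-0.1984 0.6304]
A−BK = [-0.2023 2.0545; 0.0992 -1.3152]
AᵀP(A−BK) = [0.1800 -1.3658; -1.3658 13.8677]
P' = Q + AᵀP(A−BK) = [13.1800 -5.3658; -5.3658 17.8677]
tr(P') = 31.0477

31.0477


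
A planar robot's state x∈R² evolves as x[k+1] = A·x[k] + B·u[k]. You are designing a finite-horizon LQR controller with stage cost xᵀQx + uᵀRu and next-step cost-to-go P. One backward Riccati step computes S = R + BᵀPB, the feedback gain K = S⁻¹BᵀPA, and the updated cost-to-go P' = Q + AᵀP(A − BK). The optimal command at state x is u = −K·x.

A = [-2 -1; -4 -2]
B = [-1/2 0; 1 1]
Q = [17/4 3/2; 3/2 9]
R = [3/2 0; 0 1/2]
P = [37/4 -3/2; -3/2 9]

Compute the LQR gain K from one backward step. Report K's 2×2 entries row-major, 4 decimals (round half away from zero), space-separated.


1.6532 0.8266 -5.1704 -2.5852

BᵀP = [-6.1250 9.7500; -1.5000 9.0000]
S = R + BᵀPB = [3/2 0; 0 1/2] + [12.8125 9.7500; 9.7500 9.0000] = [14.3125 9.7500; 9.7500 9.5000]
BᵀPA = [-26.7500 -13.3750; -33.0000 -16.5000]
K = S⁻¹·BᵀPA = [1.6532 0.8266; -5.1704 -2.5852]
A−BK = [-1.1734 -0.5867; -0.4828 -0.2414]
AᵀP(A−BK) = [30.6005 15.3002; 15.3002 7.6501]
P' = Q + AᵀP(A−BK) = [34.8505 16.8002; 16.8002 16.6501]
tr(P') = 51.5006


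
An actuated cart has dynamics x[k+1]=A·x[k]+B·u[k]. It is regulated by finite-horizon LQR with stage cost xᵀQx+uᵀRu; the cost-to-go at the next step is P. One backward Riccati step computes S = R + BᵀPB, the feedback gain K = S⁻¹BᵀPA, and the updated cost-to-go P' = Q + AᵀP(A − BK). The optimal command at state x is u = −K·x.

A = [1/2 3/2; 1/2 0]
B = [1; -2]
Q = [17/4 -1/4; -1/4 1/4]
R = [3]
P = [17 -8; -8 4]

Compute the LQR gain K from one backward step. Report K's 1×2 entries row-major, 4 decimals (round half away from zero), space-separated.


0.1250 0.7279

BᵀP = [33.0000 -16.0000]
S = R + BᵀPB = [3] + [65.0000] = [68.0000]
BᵀPA = [8.5000 49.5000]
K = S⁻¹·BᵀPA = [0.1250 0.7279]
A−BK = [0.3750 0.7721; 0.7500 1.4559]
AᵀP(A−BK) = [0.1875 0.5625; 0.5625 2.2169]
P' = Q + AᵀP(A−BK) = [4.4375 0.3125; 0.3125 2.4669]
tr(P') = 6.9044


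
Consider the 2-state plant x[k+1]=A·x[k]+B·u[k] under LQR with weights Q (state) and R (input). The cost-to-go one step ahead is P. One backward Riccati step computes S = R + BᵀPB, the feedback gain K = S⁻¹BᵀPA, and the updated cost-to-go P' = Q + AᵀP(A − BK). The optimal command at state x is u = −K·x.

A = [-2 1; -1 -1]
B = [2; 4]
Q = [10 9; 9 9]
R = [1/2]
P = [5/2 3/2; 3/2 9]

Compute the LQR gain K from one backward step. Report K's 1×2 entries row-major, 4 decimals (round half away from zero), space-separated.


BᵀP = [11.0000 39.0000]
S = R + BᵀPB = [1/2] + [178.0000] = [178.5000]
BᵀPA = [-61.0000 -28.0000]
K = S⁻¹·BᵀPA = [-0.3417 -0.1569]
A−BK = [-1.3165 1.3137; 0.3669 -0.3725]
AᵀP(A−BK) = [4.1541 -4.0686; -4.0686 4.1078]
P' = Q + AᵀP(A−BK) = [14.1541 4.9314; 4.9314 13.1078]
tr(P') = 27.2619

-0.3417 -0.1569


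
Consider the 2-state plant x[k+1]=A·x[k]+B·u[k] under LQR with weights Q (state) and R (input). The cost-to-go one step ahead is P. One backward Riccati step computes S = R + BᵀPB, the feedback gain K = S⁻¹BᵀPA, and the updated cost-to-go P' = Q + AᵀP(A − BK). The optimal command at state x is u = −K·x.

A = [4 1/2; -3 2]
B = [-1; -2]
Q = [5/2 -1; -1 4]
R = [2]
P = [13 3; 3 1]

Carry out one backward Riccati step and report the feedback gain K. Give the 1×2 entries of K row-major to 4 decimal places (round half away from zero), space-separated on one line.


-1.9677 -0.6290

BᵀP = [-19.0000 -5.0000]
S = R + BᵀPB = [2] + [29.0000] = [31.0000]
BᵀPA = [-61.0000 -19.5000]
K = S⁻¹·BᵀPA = [-1.9677 -0.6290]
A−BK = [2.0323 -0.1290; -6.9355 0.7419]
AᵀP(A−BK) = [24.9677 1.1290; 1.1290 0.9839]
P' = Q + AᵀP(A−BK) = [27.4677 0.1290; 0.1290 4.9839]
tr(P') = 32.4516


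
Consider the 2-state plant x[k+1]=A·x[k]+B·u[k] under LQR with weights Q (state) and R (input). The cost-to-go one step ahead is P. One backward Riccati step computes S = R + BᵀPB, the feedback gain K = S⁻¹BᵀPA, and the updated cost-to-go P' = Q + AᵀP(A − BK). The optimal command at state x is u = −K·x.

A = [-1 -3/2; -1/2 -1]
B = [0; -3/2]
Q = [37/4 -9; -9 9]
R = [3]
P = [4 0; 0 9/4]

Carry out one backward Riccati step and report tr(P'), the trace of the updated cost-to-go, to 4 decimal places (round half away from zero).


BᵀP = [0.0000 -3.3750]
S = R + BᵀPB = [3] + [5.0625] = [8.0625]
BᵀPA = [1.6875 3.3750]
K = S⁻¹·BᵀPA = [0.2093 0.4186]
A−BK = [-1.0000 -1.5000; -0.1860 -0.3721]
AᵀP(A−BK) = [4.2093 6.4186; 6.4186 9.8372]
P' = Q + AᵀP(A−BK) = [13.4593 -2.5814; -2.5814 18.8372]
tr(P') = 32.2965

32.2965


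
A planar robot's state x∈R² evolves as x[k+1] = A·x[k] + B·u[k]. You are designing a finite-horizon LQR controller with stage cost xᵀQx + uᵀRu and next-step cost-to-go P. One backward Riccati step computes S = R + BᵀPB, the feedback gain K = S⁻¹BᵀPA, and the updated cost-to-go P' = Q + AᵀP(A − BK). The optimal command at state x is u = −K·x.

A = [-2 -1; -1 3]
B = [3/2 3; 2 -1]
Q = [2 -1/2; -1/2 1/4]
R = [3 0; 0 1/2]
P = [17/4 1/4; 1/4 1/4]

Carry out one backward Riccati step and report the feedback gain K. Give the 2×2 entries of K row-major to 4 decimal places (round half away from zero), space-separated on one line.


-0.2564 0.3311 -0.5450 -0.4677

BᵀP = [6.8750 0.8750; 12.5000 0.5000]
S = R + BᵀPB = [3 0; 0 1/2] + [12.0625 19.7500; 19.7500 37.0000] = [15.0625 19.7500; 19.7500 37.5000]
BᵀPA = [-14.6250 -4.2500; -25.5000 -11.0000]
K = S⁻¹·BᵀPA = [-0.2564 0.3311; -0.5450 -0.4677]
A−BK = [0.0195 -0.0935; -1.0322 1.8700]
AᵀP(A−BK) = [0.6036 -0.5843; -0.5843 1.2623]
P' = Q + AᵀP(A−BK) = [2.6036 -1.0843; -1.0843 1.5123]
tr(P') = 4.1159


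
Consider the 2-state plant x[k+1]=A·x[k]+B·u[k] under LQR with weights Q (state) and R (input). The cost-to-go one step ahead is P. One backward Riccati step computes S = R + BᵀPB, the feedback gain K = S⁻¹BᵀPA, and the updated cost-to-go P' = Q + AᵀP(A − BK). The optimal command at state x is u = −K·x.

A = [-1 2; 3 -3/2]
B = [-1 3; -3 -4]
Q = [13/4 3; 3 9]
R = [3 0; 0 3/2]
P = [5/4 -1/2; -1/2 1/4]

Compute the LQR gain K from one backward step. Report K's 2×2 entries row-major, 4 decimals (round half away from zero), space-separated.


-0.0570 -0.0157 -0.4574 0.5314

BᵀP = [0.2500 -0.2500; 5.7500 -2.5000]
S = R + BᵀPB = [3 0; 0 3/2] + [0.5000 1.7500; 1.7500 27.2500] = [3.5000 1.7500; 1.7500 28.7500]
BᵀPA = [-1.0000 0.8750; -13.2500 15.2500]
K = S⁻¹·BᵀPA = [-0.0570 -0.0157; -0.4574 0.5314]
A−BK = [0.3152 0.3901; 0.9994 0.5785]
AᵀP(A−BK) = [0.3824 -0.3498; -0.3498 0.4725]
P' = Q + AᵀP(A−BK) = [3.6324 2.6502; 2.6502 9.4725]
tr(P') = 13.1050


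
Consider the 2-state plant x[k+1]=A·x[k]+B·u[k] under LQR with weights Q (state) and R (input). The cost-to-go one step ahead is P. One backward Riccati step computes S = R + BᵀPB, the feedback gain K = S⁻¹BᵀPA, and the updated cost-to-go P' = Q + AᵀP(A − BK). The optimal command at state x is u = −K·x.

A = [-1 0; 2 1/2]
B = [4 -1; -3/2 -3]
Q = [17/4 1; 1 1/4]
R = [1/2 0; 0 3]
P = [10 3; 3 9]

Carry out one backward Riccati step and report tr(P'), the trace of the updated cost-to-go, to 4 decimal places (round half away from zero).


5.3075

BᵀP = [35.5000 -1.5000; -19.0000 -30.0000]
S = R + BᵀPB = [1/2 0; 0 3] + [144.2500 -31.0000; -31.0000 109.0000] = [144.7500 -31.0000; -31.0000 112.0000]
BᵀPA = [-38.5000 -0.7500; -41.0000 -15.0000]
K = S⁻¹·BᵀPA = [-0.3661 -0.0360; -0.4674 -0.1439]
A−BK = [-0.0031 0.0001; 0.0487 0.0143]
AᵀP(A−BK) = [0.7429 0.2145; 0.2145 0.0646]
P' = Q + AᵀP(A−BK) = [4.9929 1.2145; 1.2145 0.3146]
tr(P') = 5.3075


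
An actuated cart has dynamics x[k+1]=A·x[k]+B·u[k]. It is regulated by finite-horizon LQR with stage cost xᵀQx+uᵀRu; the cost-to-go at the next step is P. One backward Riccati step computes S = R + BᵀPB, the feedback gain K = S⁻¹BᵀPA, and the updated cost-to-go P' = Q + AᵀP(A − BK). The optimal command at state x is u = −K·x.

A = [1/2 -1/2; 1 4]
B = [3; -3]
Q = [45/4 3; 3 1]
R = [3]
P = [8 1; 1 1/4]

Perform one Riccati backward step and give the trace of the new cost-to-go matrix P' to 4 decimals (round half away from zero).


BᵀP = [21.0000 2.2500]
S = R + BᵀPB = [3] + [56.2500] = [59.2500]
BᵀPA = [12.7500 -1.5000]
K = S⁻¹·BᵀPA = [0.2152 -0.0253]
A−BK = [-0.1456 -0.4241; 1.6456 3.9241]
AᵀP(A−BK) = [0.5063 0.8228; 0.8228 1.9620]
P' = Q + AᵀP(A−BK) = [11.7563 3.8228; 3.8228 2.9620]
tr(P') = 14.7184

14.7184


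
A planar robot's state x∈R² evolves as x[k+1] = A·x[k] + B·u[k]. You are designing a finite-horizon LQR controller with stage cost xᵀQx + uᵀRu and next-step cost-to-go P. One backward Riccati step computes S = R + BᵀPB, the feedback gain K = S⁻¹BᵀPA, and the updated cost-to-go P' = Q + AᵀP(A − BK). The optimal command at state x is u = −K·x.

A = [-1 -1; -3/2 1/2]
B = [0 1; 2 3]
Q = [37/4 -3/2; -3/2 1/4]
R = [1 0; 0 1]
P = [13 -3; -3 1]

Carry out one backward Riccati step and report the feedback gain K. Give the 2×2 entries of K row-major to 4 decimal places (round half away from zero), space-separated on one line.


0.6000 1.4000 -0.8000 -0.8000

BᵀP = [-6.0000 2.0000; 4.0000 0.0000]
S = R + BᵀPB = [1 0; 0 1] + [4.0000 0.0000; 0.0000 4.0000] = [5.0000 0.0000; 0.0000 5.0000]
BᵀPA = [3.0000 7.0000; -4.0000 -4.0000]
K = S⁻¹·BᵀPA = [0.6000 1.4000; -0.8000 -0.8000]
A−BK = [-0.2000 -0.2000; -0.3000 0.1000]
AᵀP(A−BK) = [1.2500 1.8500; 1.8500 3.2500]
P' = Q + AᵀP(A−BK) = [10.5000 0.3500; 0.3500 3.5000]
tr(P') = 14.0000


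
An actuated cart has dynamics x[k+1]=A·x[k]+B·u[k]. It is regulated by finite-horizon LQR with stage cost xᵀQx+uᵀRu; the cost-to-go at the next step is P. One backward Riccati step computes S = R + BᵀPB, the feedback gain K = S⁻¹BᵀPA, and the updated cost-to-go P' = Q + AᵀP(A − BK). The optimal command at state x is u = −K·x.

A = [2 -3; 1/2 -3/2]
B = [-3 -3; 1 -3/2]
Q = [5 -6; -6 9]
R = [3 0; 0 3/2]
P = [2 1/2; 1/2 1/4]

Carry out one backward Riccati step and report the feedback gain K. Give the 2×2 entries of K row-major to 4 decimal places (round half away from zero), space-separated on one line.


-0.1831 0.2492 -0.4508 0.7525

BᵀP = [-5.5000 -1.2500; -6.7500 -1.8750]
S = R + BᵀPB = [3 0; 0 3/2] + [15.2500 18.3750; 18.3750 23.0625] = [18.2500 18.3750; 18.3750 24.5625]
BᵀPA = [-11.6250 18.3750; -14.4375 23.0625]
K = S⁻¹·BᵀPA = [-0.1831 0.2492; -0.4508 0.7525]
A−BK = [0.0983 0.0051; 0.0068 -0.6203]
AᵀP(A−BK) = [0.4254 -0.6763; -0.6763 1.1288]
P' = Q + AᵀP(A−BK) = [5.4254 -6.6763; -6.6763 10.1288]
tr(P') = 15.5542


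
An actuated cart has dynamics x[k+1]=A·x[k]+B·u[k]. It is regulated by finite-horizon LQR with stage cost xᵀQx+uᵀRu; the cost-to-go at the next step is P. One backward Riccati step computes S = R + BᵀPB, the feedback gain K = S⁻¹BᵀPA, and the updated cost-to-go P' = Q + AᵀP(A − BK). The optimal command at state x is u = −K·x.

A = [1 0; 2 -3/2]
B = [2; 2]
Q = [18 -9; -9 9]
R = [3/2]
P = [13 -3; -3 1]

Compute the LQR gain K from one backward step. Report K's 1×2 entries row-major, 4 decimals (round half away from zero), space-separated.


0.3582 0.1791

BᵀP = [20.0000 -4.0000]
S = R + BᵀPB = [3/2] + [32.0000] = [33.5000]
BᵀPA = [12.0000 6.0000]
K = S⁻¹·BᵀPA = [0.3582 0.1791]
A−BK = [0.2836 -0.3582; 1.2836 -1.8582]
AᵀP(A−BK) = [0.7015 -0.6493; -0.6493 1.1754]
P' = Q + AᵀP(A−BK) = [18.7015 -9.6493; -9.6493 10.1754]
tr(P') = 28.8769


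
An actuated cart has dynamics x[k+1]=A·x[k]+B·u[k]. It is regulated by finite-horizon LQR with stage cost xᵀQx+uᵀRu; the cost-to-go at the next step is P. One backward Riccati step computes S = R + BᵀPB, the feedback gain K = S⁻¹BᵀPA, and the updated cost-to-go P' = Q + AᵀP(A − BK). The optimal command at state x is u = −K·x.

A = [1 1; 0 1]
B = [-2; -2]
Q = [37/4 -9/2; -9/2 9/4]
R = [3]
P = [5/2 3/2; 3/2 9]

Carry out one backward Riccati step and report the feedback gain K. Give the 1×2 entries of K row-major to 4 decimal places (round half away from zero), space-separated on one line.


-0.1311 -0.4754

BᵀP = [-8.0000 -21.0000]
S = R + BᵀPB = [3] + [58.0000] = [61.0000]
BᵀPA = [-8.0000 -29.0000]
K = S⁻¹·BᵀPA = [-0.1311 -0.4754]
A−BK = [0.7377 0.0492; -0.2623 0.0492]
AᵀP(A−BK) = [1.4508 0.1967; 0.1967 0.7131]
P' = Q + AᵀP(A−BK) = [10.7008 -4.3033; -4.3033 2.9631]
tr(P') = 13.6639


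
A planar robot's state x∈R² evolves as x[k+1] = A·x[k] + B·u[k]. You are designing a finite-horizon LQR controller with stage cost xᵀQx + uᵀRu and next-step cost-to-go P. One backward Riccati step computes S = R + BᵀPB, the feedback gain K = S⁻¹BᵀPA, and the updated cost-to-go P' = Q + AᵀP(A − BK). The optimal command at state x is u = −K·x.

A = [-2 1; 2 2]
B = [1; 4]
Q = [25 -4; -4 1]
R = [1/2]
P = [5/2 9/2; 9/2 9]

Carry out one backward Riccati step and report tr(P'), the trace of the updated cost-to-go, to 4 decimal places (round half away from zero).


27.4604

BᵀP = [20.5000 40.5000]
S = R + BᵀPB = [1/2] + [182.5000] = [183.0000]
BᵀPA = [40.0000 101.5000]
K = S⁻¹·BᵀPA = [0.2186 0.5546]
A−BK = [-2.2186 0.4454; 1.1257 -0.2186]
AᵀP(A−BK) = [1.2568 -0.1858; -0.1858 0.2036]
P' = Q + AᵀP(A−BK) = [26.2568 -4.1858; -4.1858 1.2036]
tr(P') = 27.4604


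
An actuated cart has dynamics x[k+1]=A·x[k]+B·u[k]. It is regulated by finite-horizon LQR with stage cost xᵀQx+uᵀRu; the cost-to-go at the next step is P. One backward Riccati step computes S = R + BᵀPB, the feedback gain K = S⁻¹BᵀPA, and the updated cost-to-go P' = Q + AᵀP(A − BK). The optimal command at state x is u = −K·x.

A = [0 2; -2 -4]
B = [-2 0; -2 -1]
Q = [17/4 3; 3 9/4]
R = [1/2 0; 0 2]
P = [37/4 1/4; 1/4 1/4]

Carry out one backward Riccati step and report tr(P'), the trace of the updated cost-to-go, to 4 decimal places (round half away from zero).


14.9605

BᵀP = [-19.0000 -1.0000; -0.2500 -0.2500]
S = R + BᵀPB = [1/2 0; 0 2] + [40.0000 1.0000; 1.0000 0.2500] = [40.5000 1.0000; 1.0000 2.2500]
BᵀPA = [2.0000 -34.0000; 0.5000 0.5000]
K = S⁻¹·BᵀPA = [0.0444 -0.8544; 0.2025 0.6019]
A−BK = [0.0888 0.2913; -1.7087 -5.1068]
AᵀP(A−BK) = [0.8100 2.4078; 2.4078 7.6505]
P' = Q + AᵀP(A−BK) = [5.0600 5.4078; 5.4078 9.9005]
tr(P') = 14.9605


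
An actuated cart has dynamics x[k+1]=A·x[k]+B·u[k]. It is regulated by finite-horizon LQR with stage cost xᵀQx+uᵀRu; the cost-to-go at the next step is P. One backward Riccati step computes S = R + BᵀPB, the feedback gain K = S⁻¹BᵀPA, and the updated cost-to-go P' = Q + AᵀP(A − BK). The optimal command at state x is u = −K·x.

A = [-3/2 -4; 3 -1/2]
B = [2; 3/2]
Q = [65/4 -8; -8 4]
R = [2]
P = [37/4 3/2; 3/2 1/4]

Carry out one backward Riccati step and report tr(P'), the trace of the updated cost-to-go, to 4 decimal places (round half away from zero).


BᵀP = [20.7500 3.3750]
S = R + BᵀPB = [2] + [46.5625] = [48.5625]
BᵀPA = [-21.0000 -84.6875]
K = S⁻¹·BᵀPA = [-0.4324 -1.7439]
A−BK = [-0.6351 -0.5122; 3.6486 2.1158]
AᵀP(A−BK) = [0.4814 1.6284; 1.6284 6.3771]
P' = Q + AᵀP(A−BK) = [16.7314 -6.3716; -6.3716 10.3771]
tr(P') = 27.1085

27.1085


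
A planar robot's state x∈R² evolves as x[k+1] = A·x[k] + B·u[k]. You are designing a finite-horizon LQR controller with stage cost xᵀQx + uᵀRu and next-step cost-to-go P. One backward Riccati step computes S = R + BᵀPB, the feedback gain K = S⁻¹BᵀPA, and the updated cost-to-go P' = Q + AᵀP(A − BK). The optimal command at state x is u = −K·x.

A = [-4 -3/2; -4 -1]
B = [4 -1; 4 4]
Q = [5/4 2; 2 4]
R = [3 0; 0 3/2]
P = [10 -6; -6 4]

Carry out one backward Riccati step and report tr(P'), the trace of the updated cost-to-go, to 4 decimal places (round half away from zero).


BᵀP = [16.0000 -8.0000; -34.0000 22.0000]
S = R + BᵀPB = [3 0; 0 3/2] + [32.0000 -48.0000; -48.0000 122.0000] = [35.0000 -48.0000; -48.0000 123.5000]
BᵀPA = [-32.0000 -16.0000; 48.0000 29.0000]
K = S⁻¹·BᵀPA = [-0.8164 -0.2893; 0.0713 0.1224]
A−BK = [-0.6629 -0.2203; -1.0196 -0.3322]
AᵀP(A−BK) = [2.4493 0.8680; 0.8680 0.3221]
P' = Q + AᵀP(A−BK) = [3.6993 2.8680; 2.8680 4.3221]
tr(P') = 8.0215

8.0215


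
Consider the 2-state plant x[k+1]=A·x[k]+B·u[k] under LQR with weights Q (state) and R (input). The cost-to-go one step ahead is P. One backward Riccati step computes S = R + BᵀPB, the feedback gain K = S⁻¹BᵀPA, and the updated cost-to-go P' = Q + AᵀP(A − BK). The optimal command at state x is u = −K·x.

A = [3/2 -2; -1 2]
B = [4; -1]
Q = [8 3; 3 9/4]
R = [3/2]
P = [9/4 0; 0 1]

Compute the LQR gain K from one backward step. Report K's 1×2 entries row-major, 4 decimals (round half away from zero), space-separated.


0.3766 -0.5195

BᵀP = [9.0000 -1.0000]
S = R + BᵀPB = [3/2] + [37.0000] = [38.5000]
BᵀPA = [14.5000 -20.0000]
K = S⁻¹·BᵀPA = [0.3766 -0.5195]
A−BK = [-0.0065 0.0779; -0.6234 1.4805]
AᵀP(A−BK) = [0.6015 -1.2175; -1.2175 2.6104]
P' = Q + AᵀP(A−BK) = [8.6015 1.7825; 1.7825 4.8604]
tr(P') = 13.4619


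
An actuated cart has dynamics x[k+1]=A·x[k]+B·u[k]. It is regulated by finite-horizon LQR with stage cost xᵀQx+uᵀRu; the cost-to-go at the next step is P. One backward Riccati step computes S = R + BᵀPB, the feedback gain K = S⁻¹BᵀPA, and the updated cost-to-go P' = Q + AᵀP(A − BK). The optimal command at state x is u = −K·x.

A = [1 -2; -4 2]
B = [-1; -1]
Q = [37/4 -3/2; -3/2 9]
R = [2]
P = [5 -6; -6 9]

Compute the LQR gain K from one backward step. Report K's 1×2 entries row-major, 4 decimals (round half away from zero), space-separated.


BᵀP = [1.0000 -3.0000]
S = R + BᵀPB = [2] + [2.0000] = [4.0000]
BᵀPA = [13.0000 -8.0000]
K = S⁻¹·BᵀPA = [3.2500 -2.0000]
A−BK = [4.2500 -4.0000; -0.7500 0.0000]
AᵀP(A−BK) = [154.7500 -116.0000; -116.0000 88.0000]
P' = Q + AᵀP(A−BK) = [164.0000 -117.5000; -117.5000 97.0000]
tr(P') = 261.0000

3.2500 -2.0000


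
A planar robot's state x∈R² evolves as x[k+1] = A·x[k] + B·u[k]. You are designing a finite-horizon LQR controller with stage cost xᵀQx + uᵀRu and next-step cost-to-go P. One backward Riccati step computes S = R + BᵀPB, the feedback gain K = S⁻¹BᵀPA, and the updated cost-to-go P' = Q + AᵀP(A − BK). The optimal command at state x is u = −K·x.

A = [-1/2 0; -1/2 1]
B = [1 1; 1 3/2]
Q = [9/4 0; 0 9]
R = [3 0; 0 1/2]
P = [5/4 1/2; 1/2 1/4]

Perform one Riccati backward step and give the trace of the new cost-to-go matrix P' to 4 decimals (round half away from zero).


BᵀP = [1.7500 0.7500; 2.0000 0.8750]
S = R + BᵀPB = [3 0; 0 1/2] + [2.5000 2.8750; 2.8750 3.3125] = [5.5000 2.8750; 2.8750 3.8125]
BᵀPA = [-1.2500 0.7500; -1.4375 0.8750]
K = S⁻¹·BᵀPA = [-0.0498 0.0271; -0.3395 0.2091]
A−BK = [-0.1107 -0.2362; 0.0590 0.6593]
AᵀP(A−BK) = [0.0747 -0.0406; -0.0406 0.0467]
P' = Q + AᵀP(A−BK) = [2.3247 -0.0406; -0.0406 9.0467]
tr(P') = 11.3715

11.3715


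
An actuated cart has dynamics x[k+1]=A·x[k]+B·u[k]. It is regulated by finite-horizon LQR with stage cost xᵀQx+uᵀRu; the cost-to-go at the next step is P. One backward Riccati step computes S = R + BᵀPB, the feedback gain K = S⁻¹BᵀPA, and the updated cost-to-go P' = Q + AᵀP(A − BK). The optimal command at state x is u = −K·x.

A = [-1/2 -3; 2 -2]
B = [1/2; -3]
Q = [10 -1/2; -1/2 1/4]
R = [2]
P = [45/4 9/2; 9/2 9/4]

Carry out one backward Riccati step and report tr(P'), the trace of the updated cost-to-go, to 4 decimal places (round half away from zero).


BᵀP = [-7.8750 -4.5000]
S = R + BᵀPB = [2] + [9.5625] = [11.5625]
BᵀPA = [-5.0625 32.6250]
K = S⁻¹·BᵀPA = [-0.4378 2.8216]
A−BK = [-0.2811 -4.4108; 0.6865 6.4649]
AᵀP(A−BK) = [0.5959 -0.3405; -0.3405 72.1946]
P' = Q + AᵀP(A−BK) = [10.5959 -0.8405; -0.8405 72.4446]
tr(P') = 83.0405

83.0405


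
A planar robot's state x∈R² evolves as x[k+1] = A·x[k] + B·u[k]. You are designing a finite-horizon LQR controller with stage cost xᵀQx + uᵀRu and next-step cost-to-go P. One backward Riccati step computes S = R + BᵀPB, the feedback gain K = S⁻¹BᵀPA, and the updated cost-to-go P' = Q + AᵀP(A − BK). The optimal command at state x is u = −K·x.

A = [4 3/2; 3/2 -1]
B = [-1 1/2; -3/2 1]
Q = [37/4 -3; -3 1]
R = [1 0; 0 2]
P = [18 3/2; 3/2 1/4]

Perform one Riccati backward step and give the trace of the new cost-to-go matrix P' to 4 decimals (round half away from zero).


BᵀP = [-20.2500 -1.8750; 10.5000 1.0000]
S = R + BᵀPB = [1 0; 0 2] + [23.0625 -12.0000; -12.0000 6.2500] = [24.0625 -12.0000; -12.0000 8.2500]
BᵀPA = [-83.8125 -28.5000; 43.5000 14.7500]
K = S⁻¹·BᵀPA = [-3.1083 -1.0662; 0.7515 0.2370]
A−BK = [0.5159 0.3153; -3.9140 -2.8363]
AᵀP(A−BK) = [13.3543 5.3276; 5.3276 2.3669]
P' = Q + AᵀP(A−BK) = [22.6043 2.3276; 2.3276 3.3669]
tr(P') = 25.9711

25.9711


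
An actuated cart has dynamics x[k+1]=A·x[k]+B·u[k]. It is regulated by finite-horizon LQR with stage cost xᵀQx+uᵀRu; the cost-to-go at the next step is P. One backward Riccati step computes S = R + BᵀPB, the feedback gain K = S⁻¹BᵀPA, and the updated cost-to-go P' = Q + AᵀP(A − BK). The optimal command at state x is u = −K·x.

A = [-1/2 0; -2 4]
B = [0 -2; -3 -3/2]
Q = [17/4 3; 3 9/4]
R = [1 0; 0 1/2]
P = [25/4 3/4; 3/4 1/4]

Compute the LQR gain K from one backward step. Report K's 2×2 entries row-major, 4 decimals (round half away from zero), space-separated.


0.3075 -0.7313 0.2890 -0.1108

BᵀP = [-2.2500 -0.7500; -13.6250 -1.8750]
S = R + BᵀPB = [1 0; 0 1/2] + [2.2500 5.6250; 5.6250 30.0625] = [3.2500 5.6250; 5.6250 30.5625]
BᵀPA = [2.6250 -3.0000; 10.5625 -7.5000]
K = S⁻¹·BᵀPA = [0.3075 -0.7313; 0.2890 -0.1108]
A−BK = [0.0780 -0.2216; -0.6440 1.6399]
AᵀP(A−BK) = [0.2027 -0.4100; -0.4100 0.9751]
P' = Q + AᵀP(A−BK) = [4.4527 2.5900; 2.5900 3.2251]
tr(P') = 7.6777


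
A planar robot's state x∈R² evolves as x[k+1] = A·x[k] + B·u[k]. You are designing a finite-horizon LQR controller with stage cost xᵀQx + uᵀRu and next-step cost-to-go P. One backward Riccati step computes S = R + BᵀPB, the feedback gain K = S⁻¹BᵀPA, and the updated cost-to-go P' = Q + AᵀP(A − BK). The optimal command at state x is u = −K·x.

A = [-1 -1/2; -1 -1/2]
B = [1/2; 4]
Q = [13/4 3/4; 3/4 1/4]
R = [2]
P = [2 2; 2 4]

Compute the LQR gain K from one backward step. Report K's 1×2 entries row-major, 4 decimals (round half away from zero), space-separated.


BᵀP = [9.0000 17.0000]
S = R + BᵀPB = [2] + [72.5000] = [74.5000]
BᵀPA = [-26.0000 -13.0000]
K = S⁻¹·BᵀPA = [-0.3490 -0.1745]
A−BK = [-0.8255 -0.4128; 0.3960 0.1980]
AᵀP(A−BK) = [0.9262 0.4631; 0.4631 0.2315]
P' = Q + AᵀP(A−BK) = [4.1762 1.2131; 1.2131 0.4815]
tr(P') = 4.6577

-0.3490 -0.1745


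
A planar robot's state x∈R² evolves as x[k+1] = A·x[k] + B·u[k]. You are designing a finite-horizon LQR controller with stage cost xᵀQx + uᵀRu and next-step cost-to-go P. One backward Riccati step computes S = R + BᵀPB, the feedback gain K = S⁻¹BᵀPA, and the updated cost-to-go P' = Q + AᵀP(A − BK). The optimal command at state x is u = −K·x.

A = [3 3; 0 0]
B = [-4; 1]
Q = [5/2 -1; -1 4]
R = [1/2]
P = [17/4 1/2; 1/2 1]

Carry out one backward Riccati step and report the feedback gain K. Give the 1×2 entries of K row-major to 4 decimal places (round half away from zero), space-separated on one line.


-0.7557 -0.7557

BᵀP = [-16.5000 -1.0000]
S = R + BᵀPB = [1/2] + [65.0000] = [65.5000]
BᵀPA = [-49.5000 -49.5000]
K = S⁻¹·BᵀPA = [-0.7557 -0.7557]
A−BK = [-0.0229 -0.0229; 0.7557 0.7557]
AᵀP(A−BK) = [0.8416 0.8416; 0.8416 0.8416]
P' = Q + AᵀP(A−BK) = [3.3416 -0.1584; -0.1584 4.8416]
tr(P') = 8.1832
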